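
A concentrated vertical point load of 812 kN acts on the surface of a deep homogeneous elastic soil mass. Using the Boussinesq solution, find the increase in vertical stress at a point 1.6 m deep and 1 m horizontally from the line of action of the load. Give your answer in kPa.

Δσ_z ≈ 66.4 kPa

Boussinesq vertical stress below a point load on an elastic half-space:
Δσ_z = 3P/(2πz²) · [1 + (r/z)²]^(−5/2)
r/z = 1/1.6 = 0.625; [1+(r/z)²]^(−5/2) = 0.43851.
Δσ_z = 3×812/(2π×1.6²) × 0.43851 = 151.45 × 0.43851 = 66.41 kPa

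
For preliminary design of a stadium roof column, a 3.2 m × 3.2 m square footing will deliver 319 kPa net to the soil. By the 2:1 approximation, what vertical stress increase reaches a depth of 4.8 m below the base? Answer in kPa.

By the 2:1 method the load spreads at 1 horizontal : 2 vertical, so at depth z the loaded area has grown by z in each plan dimension:
Δσ = qBL/((B+z)(L+z)) = 319×3.2×3.2/((3.2+4.8)(3.2+4.8)) = 51.04 kPa

Δσ_z ≈ 51 kPa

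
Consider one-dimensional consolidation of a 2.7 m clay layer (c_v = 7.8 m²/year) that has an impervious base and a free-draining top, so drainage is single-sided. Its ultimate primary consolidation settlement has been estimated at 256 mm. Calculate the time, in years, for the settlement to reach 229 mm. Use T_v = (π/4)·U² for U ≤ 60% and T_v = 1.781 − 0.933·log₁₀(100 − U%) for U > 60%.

Drainage path length: H_d = H = 2.7 m (single drainage).
U = S(t)/S_ult = 229/256 = 0.8945.
U > 60%: T_v = 1.781 − 0.933·log₁₀(100 − 89.453) = 0.82643.
t = T_v·H_d²/c_v = 0.82643×2.7²/7.8 = 0.7724 years.

t ≈ 0.772 years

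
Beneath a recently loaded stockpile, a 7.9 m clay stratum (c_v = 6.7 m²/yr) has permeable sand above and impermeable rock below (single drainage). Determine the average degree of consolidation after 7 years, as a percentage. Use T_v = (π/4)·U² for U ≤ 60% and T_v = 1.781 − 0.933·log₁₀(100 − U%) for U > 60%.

Drainage path length: H_d = H = 7.9 m (single drainage).
T_v = c_v·t/H_d² = 6.7×7/7.9² = 0.75148.
T_v = 0.75148 corresponds to the U > 60% branch:
U = 1 − 10^((1.781 − T_v)/0.933)/100 = 0.8731

U ≈ 87.3 %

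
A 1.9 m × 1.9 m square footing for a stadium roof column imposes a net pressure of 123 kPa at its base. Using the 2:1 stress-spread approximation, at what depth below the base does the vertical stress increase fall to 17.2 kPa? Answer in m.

2:1 spreading — at depth z the loaded area has grown by z in each plan dimension:
qB²/(B+z)² = Δσ_z ⇒ z = B(√(q/Δσ_z) − 1) = 1.9×(√(123/17.2) − 1) = 3.181 m

z ≈ 3.18 m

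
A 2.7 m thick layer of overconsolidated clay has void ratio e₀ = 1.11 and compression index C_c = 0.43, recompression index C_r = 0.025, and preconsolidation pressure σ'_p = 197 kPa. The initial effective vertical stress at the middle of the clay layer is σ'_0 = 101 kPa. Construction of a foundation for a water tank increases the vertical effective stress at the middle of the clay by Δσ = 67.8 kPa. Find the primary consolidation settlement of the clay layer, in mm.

S_c ≈ 7.14 mm

Final effective stress: σ'_f = 101 + 67.8 = 168.8 kPa.
σ'_f = 168.8 ≤ σ'_p = 197 kPa, so the clay remains overconsolidated and only the recompression index applies:
S_c = C_r·H/(1+e₀)·log₁₀(σ'_f/σ'_0) = 0.025×2.7/2.11×log₁₀(168.8/101)
    = 0.03199 × 0.22305 = 0.007135 m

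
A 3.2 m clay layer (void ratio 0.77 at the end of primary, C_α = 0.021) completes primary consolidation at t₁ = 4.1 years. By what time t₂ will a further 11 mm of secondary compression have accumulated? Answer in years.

S_s = C_α·H/(1+e_p)·log₁₀(t₂/t₁) ⇒ log₁₀(t₂/t₁) = S_s·(1+e_p)/(C_α·H).
log₁₀(t₂/t₁) = 0.011 × (1+0.77) / (0.021×3.2) = 0.2897
t₂ = t₁ × 10^0.2897 = 4.1 × 1.949 = 7.989 years

t₂ ≈ 7.99 years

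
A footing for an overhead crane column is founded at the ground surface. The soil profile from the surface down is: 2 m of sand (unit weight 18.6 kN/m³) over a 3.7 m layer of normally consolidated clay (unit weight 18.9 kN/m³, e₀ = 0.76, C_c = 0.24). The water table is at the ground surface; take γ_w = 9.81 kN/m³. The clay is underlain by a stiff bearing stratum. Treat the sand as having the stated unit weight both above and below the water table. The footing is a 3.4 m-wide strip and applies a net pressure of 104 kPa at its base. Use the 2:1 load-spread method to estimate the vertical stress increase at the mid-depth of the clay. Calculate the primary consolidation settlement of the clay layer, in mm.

S_c ≈ 193 mm

Mid-depth of clay below the ground surface: z = 2 + 3.7/2 = 3.85 m.
Total vertical stress at mid-clay: σ_v = 18.6×2 + 18.9×1.85 = 72.165 kPa.
Pore pressure: u = 9.81×(3.85 − 0) = 37.769 kPa.
Initial effective stress: σ'_0 = σ_v − u = 72.165 − 37.769 = 34.396 kPa.
Stress increase at mid-clay by the 2:1 spreading method:
Δσ = qB/(B+z) = 104×3.4/(3.4+3.85) = 48.772 kPa
Final effective stress: σ'_f = σ'_0 + Δσ = 34.396 + 48.772 = 83.168 kPa.
Normally consolidated clay, so the full stress increment lies on the virgin compression line:
S_c = C_c·H/(1+e₀)·log₁₀(σ'_f/σ'_0) = 0.24×3.7/(1+0.76)×log₁₀(83.168/34.396)
    = 0.50455 × 0.38345 = 0.1935 m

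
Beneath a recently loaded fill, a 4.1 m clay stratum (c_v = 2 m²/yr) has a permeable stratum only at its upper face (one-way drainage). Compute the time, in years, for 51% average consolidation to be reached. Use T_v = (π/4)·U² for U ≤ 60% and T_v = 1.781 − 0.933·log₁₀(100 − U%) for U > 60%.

Drainage path length: H_d = H = 4.1 m (single drainage).
U ≤ 60%: T_v = (π/4)·U² = (π/4)×0.51² = 0.20428.
t = T_v·H_d²/c_v = 0.20428×4.1²/2 = 1.717 years.

t ≈ 1.72 years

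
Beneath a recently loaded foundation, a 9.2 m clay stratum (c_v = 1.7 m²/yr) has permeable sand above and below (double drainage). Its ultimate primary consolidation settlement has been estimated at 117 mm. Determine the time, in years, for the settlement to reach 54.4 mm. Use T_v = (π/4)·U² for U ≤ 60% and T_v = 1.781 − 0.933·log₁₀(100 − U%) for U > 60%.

Drainage path length: H_d = H/2 = 4.6 m (double drainage).
U = S(t)/S_ult = 54.4/117 = 0.465.
U ≤ 60%: T_v = (π/4)·U² = (π/4)×0.46496² = 0.16979.
t = T_v·H_d²/c_v = 0.16979×4.6²/1.7 = 2.113 years.

t ≈ 2.11 years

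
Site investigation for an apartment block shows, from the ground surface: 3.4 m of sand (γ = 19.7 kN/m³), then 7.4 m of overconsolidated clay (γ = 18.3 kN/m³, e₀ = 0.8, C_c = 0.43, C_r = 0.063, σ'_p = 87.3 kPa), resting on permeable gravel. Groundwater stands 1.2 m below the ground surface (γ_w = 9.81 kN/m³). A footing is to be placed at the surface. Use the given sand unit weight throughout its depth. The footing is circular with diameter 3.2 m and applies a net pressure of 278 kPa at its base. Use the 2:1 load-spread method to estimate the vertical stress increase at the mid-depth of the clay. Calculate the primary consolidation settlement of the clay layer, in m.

S_c ≈ 0.146 m

Mid-depth of clay below the ground surface: z = 3.4 + 7.4/2 = 7.1 m.
Total vertical stress at mid-clay: σ_v = 19.7×3.4 + 18.3×3.7 = 134.69 kPa.
Pore pressure: u = 9.81×(7.1 − 1.2) = 57.879 kPa.
Initial effective stress: σ'_0 = σ_v − u = 134.69 − 57.879 = 76.811 kPa.
Stress increase at mid-clay by the 2:1 spreading method:
Δσ ≈ qD²/(D+z)² = 278×3.2²/(3.2+7.1)² = 26.833 kPa
Final effective stress: σ'_f = 76.811 + 26.833 = 103.64 kPa.
σ'_f = 103.64 > σ'_p = 87.3 kPa, so the stress path crosses the preconsolidation pressure — recompression up to σ'_p, then virgin compression beyond:
S_c = H/(1+e₀)·[C_r·log₁₀(σ'_p/σ'_0) + C_c·log₁₀(σ'_f/σ'_p)]
    = 7.4/1.8 × [0.063×log₁₀(87.3/76.811) + 0.43×log₁₀(103.64/87.3)]
    = 4.1111 × [0.0035022 + 0.032041] = 0.1461 m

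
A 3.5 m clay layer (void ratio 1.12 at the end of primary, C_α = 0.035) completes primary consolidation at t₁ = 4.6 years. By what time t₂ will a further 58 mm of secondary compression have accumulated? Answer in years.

S_s = C_α·H/(1+e_p)·log₁₀(t₂/t₁) ⇒ log₁₀(t₂/t₁) = S_s·(1+e_p)/(C_α·H).
log₁₀(t₂/t₁) = 0.058 × (1+1.12) / (0.035×3.5) = 1.004
t₂ = t₁ × 10^1.004 = 4.6 × 10.09 = 46.4 years

t₂ ≈ 46.4 years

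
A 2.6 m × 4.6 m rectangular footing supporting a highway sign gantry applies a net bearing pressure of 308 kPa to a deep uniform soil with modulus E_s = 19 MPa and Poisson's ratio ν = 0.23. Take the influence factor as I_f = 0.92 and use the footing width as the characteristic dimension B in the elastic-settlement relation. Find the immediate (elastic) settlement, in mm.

Immediate (elastic) settlement: S_e = q·B·(1−ν²)/E_s · I_f.
E_s = 19 MPa = 19000 kPa.
S_e = 308 × 2.6 × (1 − 0.23²) / 19000 × 0.92
    = 308 × 2.6 × 0.9471 / 19000 × 0.92
    = 0.03672 m = 36.72 mm

S_e ≈ 36.7 mm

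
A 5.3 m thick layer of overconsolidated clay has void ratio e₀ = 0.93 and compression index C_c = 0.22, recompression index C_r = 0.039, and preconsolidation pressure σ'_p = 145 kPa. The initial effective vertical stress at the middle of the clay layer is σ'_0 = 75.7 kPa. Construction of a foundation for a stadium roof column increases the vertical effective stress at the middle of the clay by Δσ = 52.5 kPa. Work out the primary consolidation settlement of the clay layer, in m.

Final effective stress: σ'_f = 75.7 + 52.5 = 128.2 kPa.
σ'_f = 128.2 ≤ σ'_p = 145 kPa, so the clay remains overconsolidated and only the recompression index applies:
S_c = C_r·H/(1+e₀)·log₁₀(σ'_f/σ'_0) = 0.039×5.3/1.93×log₁₀(128.2/75.7)
    = 0.1071 × 0.22879 = 0.0245 m

S_c ≈ 0.0245 m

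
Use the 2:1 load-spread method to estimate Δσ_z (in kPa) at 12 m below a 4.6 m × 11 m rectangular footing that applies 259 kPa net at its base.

Δσ_z ≈ 34.3 kPa

By the 2:1 method the load spreads at 1 horizontal : 2 vertical, so at depth z the loaded area has grown by z in each plan dimension:
Δσ = qBL/((B+z)(L+z)) = 259×4.6×11/((4.6+12)(11+12)) = 34.325 kPa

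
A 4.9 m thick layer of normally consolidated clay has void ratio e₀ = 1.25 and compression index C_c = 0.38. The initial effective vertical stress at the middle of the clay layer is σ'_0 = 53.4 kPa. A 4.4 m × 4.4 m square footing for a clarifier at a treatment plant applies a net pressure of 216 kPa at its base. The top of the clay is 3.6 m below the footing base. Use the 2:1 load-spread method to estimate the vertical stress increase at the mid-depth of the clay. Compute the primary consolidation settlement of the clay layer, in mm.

S_c ≈ 194 mm

Mid-depth of clay below the footing base: z = 3.6 + 4.9/2 = 6.05 m.
Stress increase at mid-clay by the 2:1 spreading method:
Δσ = qBL/((B+z)(L+z)) = 216×4.4×4.4/((4.4+6.05)(4.4+6.05)) = 38.294 kPa
Final effective stress: σ'_f = σ'_0 + Δσ = 53.4 + 38.294 = 91.694 kPa.
Normally consolidated clay, so the full stress increment lies on the virgin compression line:
S_c = C_c·H/(1+e₀)·log₁₀(σ'_f/σ'_0) = 0.38×4.9/(1+1.25)×log₁₀(91.694/53.4)
    = 0.82756 × 0.2348 = 0.1943 m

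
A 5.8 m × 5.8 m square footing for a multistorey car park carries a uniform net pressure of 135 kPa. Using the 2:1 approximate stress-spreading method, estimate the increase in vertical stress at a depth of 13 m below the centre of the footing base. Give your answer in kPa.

By the 2:1 method the load spreads at 1 horizontal : 2 vertical, so at depth z the loaded area has grown by z in each plan dimension:
Δσ = qBL/((B+z)(L+z)) = 135×5.8×5.8/((5.8+13)(5.8+13)) = 12.849 kPa

Δσ_z ≈ 12.8 kPa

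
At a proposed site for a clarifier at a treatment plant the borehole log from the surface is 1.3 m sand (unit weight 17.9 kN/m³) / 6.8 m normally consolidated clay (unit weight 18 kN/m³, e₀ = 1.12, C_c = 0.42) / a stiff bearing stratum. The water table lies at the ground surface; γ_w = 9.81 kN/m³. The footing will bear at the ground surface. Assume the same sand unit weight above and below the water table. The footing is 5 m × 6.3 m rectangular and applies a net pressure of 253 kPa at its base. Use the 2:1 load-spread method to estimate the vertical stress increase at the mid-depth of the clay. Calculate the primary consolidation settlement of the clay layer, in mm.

S_c ≈ 632 mm

Mid-depth of clay below the ground surface: z = 1.3 + 6.8/2 = 4.7 m.
Total vertical stress at mid-clay: σ_v = 17.9×1.3 + 18×3.4 = 84.47 kPa.
Pore pressure: u = 9.81×(4.7 − 0) = 46.107 kPa.
Initial effective stress: σ'_0 = σ_v − u = 84.47 − 46.107 = 38.363 kPa.
Stress increase at mid-clay by the 2:1 spreading method:
Δσ = qBL/((B+z)(L+z)) = 253×5×6.3/((5+4.7)(6.3+4.7)) = 74.691 kPa
Final effective stress: σ'_f = σ'_0 + Δσ = 38.363 + 74.691 = 113.05 kPa.
Normally consolidated clay, so the full stress increment lies on the virgin compression line:
S_c = C_c·H/(1+e₀)·log₁₀(σ'_f/σ'_0) = 0.42×6.8/(1+1.12)×log₁₀(113.05/38.363)
    = 1.3472 × 0.46936 = 0.6323 m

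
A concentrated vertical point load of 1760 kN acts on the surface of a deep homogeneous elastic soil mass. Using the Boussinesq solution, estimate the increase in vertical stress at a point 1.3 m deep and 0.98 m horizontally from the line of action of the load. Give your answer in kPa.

Boussinesq vertical stress below a point load on an elastic half-space:
Δσ_z = 3P/(2πz²) · [1 + (r/z)²]^(−5/2)
r/z = 0.98/1.3 = 0.75385; [1+(r/z)²]^(−5/2) = 0.32467.
Δσ_z = 3×1760/(2π×1.3²) × 0.32467 = 497.24 × 0.32467 = 161.4 kPa

Δσ_z ≈ 161 kPa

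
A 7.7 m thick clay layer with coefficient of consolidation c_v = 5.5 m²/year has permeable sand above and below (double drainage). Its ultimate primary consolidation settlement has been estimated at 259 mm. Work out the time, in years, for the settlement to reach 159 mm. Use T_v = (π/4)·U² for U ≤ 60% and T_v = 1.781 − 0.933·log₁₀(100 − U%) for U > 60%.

t ≈ 0.81 years

Drainage path length: H_d = H/2 = 3.85 m (double drainage).
U = S(t)/S_ult = 159/259 = 0.6139.
U > 60%: T_v = 1.781 − 0.933·log₁₀(100 − 61.39) = 0.30061.
t = T_v·H_d²/c_v = 0.30061×3.85²/5.5 = 0.8101 years.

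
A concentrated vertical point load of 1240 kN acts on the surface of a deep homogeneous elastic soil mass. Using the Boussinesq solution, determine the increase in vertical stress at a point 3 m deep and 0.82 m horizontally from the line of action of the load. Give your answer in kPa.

Δσ_z ≈ 54.9 kPa

Boussinesq vertical stress below a point load on an elastic half-space:
Δσ_z = 3P/(2πz²) · [1 + (r/z)²]^(−5/2)
r/z = 0.82/3 = 0.27333; [1+(r/z)²]^(−5/2) = 0.83516.
Δσ_z = 3×1240/(2π×3²) × 0.83516 = 65.784 × 0.83516 = 54.94 kPa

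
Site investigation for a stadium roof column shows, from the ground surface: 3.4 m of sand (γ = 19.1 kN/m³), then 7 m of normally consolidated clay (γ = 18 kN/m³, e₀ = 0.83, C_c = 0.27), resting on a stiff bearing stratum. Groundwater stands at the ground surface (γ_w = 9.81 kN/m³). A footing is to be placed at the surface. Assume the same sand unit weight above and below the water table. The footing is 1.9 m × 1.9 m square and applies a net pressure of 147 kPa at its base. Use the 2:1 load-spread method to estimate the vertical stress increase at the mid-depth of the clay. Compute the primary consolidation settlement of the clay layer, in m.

S_c ≈ 0.0483 m

Mid-depth of clay below the ground surface: z = 3.4 + 7/2 = 6.9 m.
Total vertical stress at mid-clay: σ_v = 19.1×3.4 + 18×3.5 = 127.94 kPa.
Pore pressure: u = 9.81×(6.9 − 0) = 67.689 kPa.
Initial effective stress: σ'_0 = σ_v − u = 127.94 − 67.689 = 60.251 kPa.
Stress increase at mid-clay by the 2:1 spreading method:
Δσ = qBL/((B+z)(L+z)) = 147×1.9×1.9/((1.9+6.9)(1.9+6.9)) = 6.8527 kPa
Final effective stress: σ'_f = σ'_0 + Δσ = 60.251 + 6.8527 = 67.104 kPa.
Normally consolidated clay, so the full stress increment lies on the virgin compression line:
S_c = C_c·H/(1+e₀)·log₁₀(σ'_f/σ'_0) = 0.27×7/(1+0.83)×log₁₀(67.104/60.251)
    = 1.0328 × 0.046784 = 0.04832 m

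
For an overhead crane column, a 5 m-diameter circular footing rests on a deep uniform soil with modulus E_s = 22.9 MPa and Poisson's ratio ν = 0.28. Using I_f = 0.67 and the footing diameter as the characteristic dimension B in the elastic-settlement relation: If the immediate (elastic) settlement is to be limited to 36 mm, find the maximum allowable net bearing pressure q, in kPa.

q ≈ 267 kPa

E_s = 22.9 MPa = 22900 kPa.
S_e = q·B·(1−ν²)/E_s · I_f  ⇒  q = S_e·E_s / (B·(1−ν²)·I_f).
q = 0.036 × 22900 / (5 × 0.9216 × 0.67) = 267 kPa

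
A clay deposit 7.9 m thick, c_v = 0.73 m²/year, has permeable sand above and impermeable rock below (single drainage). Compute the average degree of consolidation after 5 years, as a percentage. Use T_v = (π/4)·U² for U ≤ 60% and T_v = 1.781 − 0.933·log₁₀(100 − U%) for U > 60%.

Drainage path length: H_d = H = 7.9 m (single drainage).
T_v = c_v·t/H_d² = 0.73×5/7.9² = 0.058484.
T_v = 0.058484 corresponds to the U ≤ 60% branch:
U = √(4T_v/π) = 0.2729

U ≈ 27.3 %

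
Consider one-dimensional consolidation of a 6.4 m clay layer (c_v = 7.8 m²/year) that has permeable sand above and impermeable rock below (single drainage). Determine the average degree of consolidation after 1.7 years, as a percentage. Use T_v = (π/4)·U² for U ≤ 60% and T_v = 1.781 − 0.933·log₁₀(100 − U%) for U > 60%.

Drainage path length: H_d = H = 6.4 m (single drainage).
T_v = c_v·t/H_d² = 7.8×1.7/6.4² = 0.32373.
T_v = 0.32373 corresponds to the U > 60% branch:
U = 1 − 10^((1.781 − T_v)/0.933)/100 = 0.6353

U ≈ 63.5 %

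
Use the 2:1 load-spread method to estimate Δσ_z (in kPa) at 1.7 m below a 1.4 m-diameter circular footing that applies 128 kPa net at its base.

By the 2:1 method the load spreads at 1 horizontal : 2 vertical, so at depth z the loaded area has grown by z in each plan dimension:
Δσ ≈ qD²/(D+z)² = 128×1.4²/(1.4+1.7)² = 26.106 kPa

Δσ_z ≈ 26.1 kPa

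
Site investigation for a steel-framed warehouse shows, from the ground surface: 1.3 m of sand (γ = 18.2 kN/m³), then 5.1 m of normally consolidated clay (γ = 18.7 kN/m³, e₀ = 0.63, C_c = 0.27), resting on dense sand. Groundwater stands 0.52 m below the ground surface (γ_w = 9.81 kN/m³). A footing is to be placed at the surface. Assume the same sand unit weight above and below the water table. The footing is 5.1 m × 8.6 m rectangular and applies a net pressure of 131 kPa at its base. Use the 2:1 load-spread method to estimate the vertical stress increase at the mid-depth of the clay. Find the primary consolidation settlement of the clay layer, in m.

S_c ≈ 0.311 m

Mid-depth of clay below the ground surface: z = 1.3 + 5.1/2 = 3.85 m.
Total vertical stress at mid-clay: σ_v = 18.2×1.3 + 18.7×2.55 = 71.345 kPa.
Pore pressure: u = 9.81×(3.85 − 0.52) = 32.667 kPa.
Initial effective stress: σ'_0 = σ_v − u = 71.345 − 32.667 = 38.678 kPa.
Stress increase at mid-clay by the 2:1 spreading method:
Δσ = qBL/((B+z)(L+z)) = 131×5.1×8.6/((5.1+3.85)(8.6+3.85)) = 51.564 kPa
Final effective stress: σ'_f = σ'_0 + Δσ = 38.678 + 51.564 = 90.242 kPa.
Normally consolidated clay, so the full stress increment lies on the virgin compression line:
S_c = C_c·H/(1+e₀)·log₁₀(σ'_f/σ'_0) = 0.27×5.1/(1+0.63)×log₁₀(90.242/38.678)
    = 0.84479 × 0.36794 = 0.3108 m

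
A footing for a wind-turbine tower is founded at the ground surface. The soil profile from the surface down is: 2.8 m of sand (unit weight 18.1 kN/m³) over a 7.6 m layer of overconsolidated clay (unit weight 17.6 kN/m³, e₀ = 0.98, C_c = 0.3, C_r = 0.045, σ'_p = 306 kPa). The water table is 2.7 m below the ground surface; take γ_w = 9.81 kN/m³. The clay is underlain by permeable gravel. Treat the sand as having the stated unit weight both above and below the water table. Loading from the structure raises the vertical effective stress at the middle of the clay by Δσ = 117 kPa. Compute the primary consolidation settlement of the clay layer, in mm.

S_c ≈ 68 mm

Mid-depth of clay below the ground surface: z = 2.8 + 7.6/2 = 6.6 m.
Total vertical stress at mid-clay: σ_v = 18.1×2.8 + 17.6×3.8 = 117.56 kPa.
Pore pressure: u = 9.81×(6.6 − 2.7) = 38.259 kPa.
Initial effective stress: σ'_0 = σ_v − u = 117.56 − 38.259 = 79.301 kPa.
Final effective stress: σ'_f = 79.301 + 117 = 196.3 kPa.
σ'_f = 196.3 ≤ σ'_p = 306 kPa, so the clay remains overconsolidated and only the recompression index applies:
S_c = C_r·H/(1+e₀)·log₁₀(σ'_f/σ'_0) = 0.045×7.6/1.98×log₁₀(196.3/79.301)
    = 0.17273 × 0.39364 = 0.06799 m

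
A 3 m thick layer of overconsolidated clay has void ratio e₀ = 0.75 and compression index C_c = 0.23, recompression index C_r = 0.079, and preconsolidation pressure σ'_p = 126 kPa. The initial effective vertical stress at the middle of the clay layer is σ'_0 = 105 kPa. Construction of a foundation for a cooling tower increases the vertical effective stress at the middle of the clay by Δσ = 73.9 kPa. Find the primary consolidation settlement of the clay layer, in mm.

Final effective stress: σ'_f = 105 + 73.9 = 178.9 kPa.
σ'_f = 178.9 > σ'_p = 126 kPa, so the stress path crosses the preconsolidation pressure — recompression up to σ'_p, then virgin compression beyond:
S_c = H/(1+e₀)·[C_r·log₁₀(σ'_p/σ'_0) + C_c·log₁₀(σ'_f/σ'_p)]
    = 3/1.75 × [0.079×log₁₀(126/105) + 0.23×log₁₀(178.9/126)]
    = 1.7143 × [0.0062553 + 0.035015] = 0.07075 m

S_c ≈ 70.7 mm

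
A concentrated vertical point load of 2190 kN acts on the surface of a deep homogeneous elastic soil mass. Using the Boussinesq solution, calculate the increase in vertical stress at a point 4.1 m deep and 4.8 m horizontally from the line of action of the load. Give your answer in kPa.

Boussinesq vertical stress below a point load on an elastic half-space:
Δσ_z = 3P/(2πz²) · [1 + (r/z)²]^(−5/2)
r/z = 4.8/4.1 = 1.1707; [1+(r/z)²]^(−5/2) = 0.11557.
Δσ_z = 3×2190/(2π×4.1²) × 0.11557 = 62.204 × 0.11557 = 7.189 kPa

Δσ_z ≈ 7.19 kPa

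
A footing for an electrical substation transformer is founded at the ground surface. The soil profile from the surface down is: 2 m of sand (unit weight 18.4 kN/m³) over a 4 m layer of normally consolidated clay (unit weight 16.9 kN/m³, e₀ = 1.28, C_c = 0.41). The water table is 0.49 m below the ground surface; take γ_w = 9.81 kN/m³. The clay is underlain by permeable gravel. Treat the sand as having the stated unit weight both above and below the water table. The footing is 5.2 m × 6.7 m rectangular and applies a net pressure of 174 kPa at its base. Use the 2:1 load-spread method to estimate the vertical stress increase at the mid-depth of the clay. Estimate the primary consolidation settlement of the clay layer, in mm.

Mid-depth of clay below the ground surface: z = 2 + 4/2 = 4 m.
Total vertical stress at mid-clay: σ_v = 18.4×2 + 16.9×2 = 70.6 kPa.
Pore pressure: u = 9.81×(4 − 0.49) = 34.433 kPa.
Initial effective stress: σ'_0 = σ_v − u = 70.6 − 34.433 = 36.167 kPa.
Stress increase at mid-clay by the 2:1 spreading method:
Δσ = qBL/((B+z)(L+z)) = 174×5.2×6.7/((5.2+4)(6.7+4)) = 61.582 kPa
Final effective stress: σ'_f = σ'_0 + Δσ = 36.167 + 61.582 = 97.749 kPa.
Normally consolidated clay, so the full stress increment lies on the virgin compression line:
S_c = C_c·H/(1+e₀)·log₁₀(σ'_f/σ'_0) = 0.41×4/(1+1.28)×log₁₀(97.749/36.167)
    = 0.7193 × 0.4318 = 0.3106 m

S_c ≈ 311 mm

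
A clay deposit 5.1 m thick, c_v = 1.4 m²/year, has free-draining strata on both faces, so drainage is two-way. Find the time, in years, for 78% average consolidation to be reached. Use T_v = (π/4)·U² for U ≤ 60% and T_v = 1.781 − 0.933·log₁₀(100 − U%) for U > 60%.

t ≈ 2.45 years

Drainage path length: H_d = H/2 = 2.55 m (double drainage).
U > 60%: T_v = 1.781 − 0.933·log₁₀(100 − 78) = 0.52852.
t = T_v·H_d²/c_v = 0.52852×2.55²/1.4 = 2.455 years.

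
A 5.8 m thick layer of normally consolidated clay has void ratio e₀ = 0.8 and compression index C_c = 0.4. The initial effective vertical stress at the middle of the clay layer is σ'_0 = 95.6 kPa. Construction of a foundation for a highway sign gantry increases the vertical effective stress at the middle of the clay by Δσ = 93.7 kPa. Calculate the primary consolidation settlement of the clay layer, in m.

Final effective stress: σ'_f = σ'_0 + Δσ = 95.6 + 93.7 = 189.3 kPa.
Normally consolidated clay, so the full stress increment lies on the virgin compression line:
S_c = C_c·H/(1+e₀)·log₁₀(σ'_f/σ'_0) = 0.4×5.8/(1+0.8)×log₁₀(189.3/95.6)
    = 1.2889 × 0.29669 = 0.3824 m

S_c ≈ 0.382 m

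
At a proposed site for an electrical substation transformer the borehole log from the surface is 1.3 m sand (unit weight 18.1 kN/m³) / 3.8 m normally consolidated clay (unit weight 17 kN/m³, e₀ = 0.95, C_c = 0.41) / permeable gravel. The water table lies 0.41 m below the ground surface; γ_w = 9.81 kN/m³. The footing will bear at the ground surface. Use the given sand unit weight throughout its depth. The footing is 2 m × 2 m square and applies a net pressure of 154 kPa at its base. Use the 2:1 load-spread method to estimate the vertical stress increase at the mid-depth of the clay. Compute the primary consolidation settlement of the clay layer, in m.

S_c ≈ 0.204 m

Mid-depth of clay below the ground surface: z = 1.3 + 3.8/2 = 3.2 m.
Total vertical stress at mid-clay: σ_v = 18.1×1.3 + 17×1.9 = 55.83 kPa.
Pore pressure: u = 9.81×(3.2 − 0.41) = 27.37 kPa.
Initial effective stress: σ'_0 = σ_v − u = 55.83 − 27.37 = 28.46 kPa.
Stress increase at mid-clay by the 2:1 spreading method:
Δσ = qBL/((B+z)(L+z)) = 154×2×2/((2+3.2)(2+3.2)) = 22.781 kPa
Final effective stress: σ'_f = σ'_0 + Δσ = 28.46 + 22.781 = 51.241 kPa.
Normally consolidated clay, so the full stress increment lies on the virgin compression line:
S_c = C_c·H/(1+e₀)·log₁₀(σ'_f/σ'_0) = 0.41×3.8/(1+0.95)×log₁₀(51.241/28.46)
    = 0.79897 × 0.25538 = 0.204 m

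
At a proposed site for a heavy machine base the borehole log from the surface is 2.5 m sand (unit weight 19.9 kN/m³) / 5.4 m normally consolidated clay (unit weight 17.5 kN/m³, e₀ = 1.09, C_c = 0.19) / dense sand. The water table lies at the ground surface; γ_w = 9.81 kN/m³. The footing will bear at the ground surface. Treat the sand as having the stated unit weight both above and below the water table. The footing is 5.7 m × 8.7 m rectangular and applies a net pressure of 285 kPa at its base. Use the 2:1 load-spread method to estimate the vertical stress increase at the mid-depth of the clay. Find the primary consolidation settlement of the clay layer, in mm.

Mid-depth of clay below the ground surface: z = 2.5 + 5.4/2 = 5.2 m.
Total vertical stress at mid-clay: σ_v = 19.9×2.5 + 17.5×2.7 = 97 kPa.
Pore pressure: u = 9.81×(5.2 − 0) = 51.012 kPa.
Initial effective stress: σ'_0 = σ_v − u = 97 − 51.012 = 45.988 kPa.
Stress increase at mid-clay by the 2:1 spreading method:
Δσ = qBL/((B+z)(L+z)) = 285×5.7×8.7/((5.7+5.2)(8.7+5.2)) = 93.282 kPa
Final effective stress: σ'_f = σ'_0 + Δσ = 45.988 + 93.282 = 139.27 kPa.
Normally consolidated clay, so the full stress increment lies on the virgin compression line:
S_c = C_c·H/(1+e₀)·log₁₀(σ'_f/σ'_0) = 0.19×5.4/(1+1.09)×log₁₀(139.27/45.988)
    = 0.49091 × 0.48121 = 0.2362 m

S_c ≈ 236 mm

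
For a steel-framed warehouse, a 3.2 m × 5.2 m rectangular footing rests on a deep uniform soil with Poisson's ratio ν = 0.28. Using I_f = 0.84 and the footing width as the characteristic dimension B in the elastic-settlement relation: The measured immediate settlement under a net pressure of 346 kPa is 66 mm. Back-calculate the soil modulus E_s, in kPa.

S_e = q·B·(1−ν²)/E_s · I_f  ⇒  E_s = q·B·(1−ν²)·I_f / S_e.
E_s = 346 × 3.2 × 0.9216 × 0.84 / 0.066 = 12990 kPa

E_s ≈ 13000 kPa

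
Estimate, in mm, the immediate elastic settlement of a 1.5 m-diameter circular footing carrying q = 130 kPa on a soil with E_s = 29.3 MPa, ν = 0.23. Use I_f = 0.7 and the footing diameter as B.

Immediate (elastic) settlement: S_e = q·B·(1−ν²)/E_s · I_f.
E_s = 29.3 MPa = 29300 kPa.
S_e = 130 × 1.5 × (1 − 0.23²) / 29300 × 0.7
    = 130 × 1.5 × 0.9471 / 29300 × 0.7
    = 0.004412 m = 4.412 mm

S_e ≈ 4.41 mm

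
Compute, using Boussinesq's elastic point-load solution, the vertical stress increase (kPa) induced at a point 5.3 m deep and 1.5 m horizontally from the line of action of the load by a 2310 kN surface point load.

Boussinesq vertical stress below a point load on an elastic half-space:
Δσ_z = 3P/(2πz²) · [1 + (r/z)²]^(−5/2)
r/z = 1.5/5.3 = 0.28302; [1+(r/z)²]^(−5/2) = 0.82478.
Δσ_z = 3×2310/(2π×5.3²) × 0.82478 = 39.265 × 0.82478 = 32.38 kPa

Δσ_z ≈ 32.4 kPa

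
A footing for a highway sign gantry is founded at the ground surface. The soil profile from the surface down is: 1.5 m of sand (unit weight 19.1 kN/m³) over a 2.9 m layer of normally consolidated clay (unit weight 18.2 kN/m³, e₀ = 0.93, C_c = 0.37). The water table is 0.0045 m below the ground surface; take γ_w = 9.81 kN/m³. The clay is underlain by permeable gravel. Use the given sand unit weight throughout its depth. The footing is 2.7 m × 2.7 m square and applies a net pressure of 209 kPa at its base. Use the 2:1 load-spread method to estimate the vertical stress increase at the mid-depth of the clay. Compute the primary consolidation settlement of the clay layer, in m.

S_c ≈ 0.251 m

Mid-depth of clay below the ground surface: z = 1.5 + 2.9/2 = 2.95 m.
Total vertical stress at mid-clay: σ_v = 19.1×1.5 + 18.2×1.45 = 55.04 kPa.
Pore pressure: u = 9.81×(2.95 − 0.0045) = 28.9 kPa.
Initial effective stress: σ'_0 = σ_v − u = 55.04 − 28.9 = 26.14 kPa.
Stress increase at mid-clay by the 2:1 spreading method:
Δσ = qBL/((B+z)(L+z)) = 209×2.7×2.7/((2.7+2.95)(2.7+2.95)) = 47.728 kPa
Final effective stress: σ'_f = σ'_0 + Δσ = 26.14 + 47.728 = 73.868 kPa.
Normally consolidated clay, so the full stress increment lies on the virgin compression line:
S_c = C_c·H/(1+e₀)·log₁₀(σ'_f/σ'_0) = 0.37×2.9/(1+0.93)×log₁₀(73.868/26.14)
    = 0.55596 × 0.45115 = 0.2508 m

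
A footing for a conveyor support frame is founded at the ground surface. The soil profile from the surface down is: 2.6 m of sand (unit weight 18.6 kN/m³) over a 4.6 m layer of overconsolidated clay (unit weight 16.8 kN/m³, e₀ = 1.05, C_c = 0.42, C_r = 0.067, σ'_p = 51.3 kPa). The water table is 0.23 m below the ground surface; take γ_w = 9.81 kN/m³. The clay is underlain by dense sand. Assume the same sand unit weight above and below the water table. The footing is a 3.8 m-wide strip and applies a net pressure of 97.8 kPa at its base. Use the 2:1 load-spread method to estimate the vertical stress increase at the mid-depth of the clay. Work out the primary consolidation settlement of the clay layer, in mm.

S_c ≈ 216 mm

Mid-depth of clay below the ground surface: z = 2.6 + 4.6/2 = 4.9 m.
Total vertical stress at mid-clay: σ_v = 18.6×2.6 + 16.8×2.3 = 87 kPa.
Pore pressure: u = 9.81×(4.9 − 0.23) = 45.813 kPa.
Initial effective stress: σ'_0 = σ_v − u = 87 − 45.813 = 41.187 kPa.
Stress increase at mid-clay by the 2:1 spreading method:
Δσ = qB/(B+z) = 97.8×3.8/(3.8+4.9) = 42.717 kPa
Final effective stress: σ'_f = 41.187 + 42.717 = 83.904 kPa.
σ'_f = 83.904 > σ'_p = 51.3 kPa, so the stress path crosses the preconsolidation pressure — recompression up to σ'_p, then virgin compression beyond:
S_c = H/(1+e₀)·[C_r·log₁₀(σ'_p/σ'_0) + C_c·log₁₀(σ'_f/σ'_p)]
    = 4.6/2.05 × [0.067×log₁₀(51.3/41.187) + 0.42×log₁₀(83.904/51.3)]
    = 2.2439 × [0.0063889 + 0.089739] = 0.2157 m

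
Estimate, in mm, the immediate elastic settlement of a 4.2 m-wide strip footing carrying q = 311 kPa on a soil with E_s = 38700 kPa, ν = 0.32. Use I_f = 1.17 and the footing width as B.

S_e ≈ 35.4 mm

Immediate (elastic) settlement: S_e = q·B·(1−ν²)/E_s · I_f.
S_e = 311 × 4.2 × (1 − 0.32²) / 38700 × 1.17
    = 311 × 4.2 × 0.8976 / 38700 × 1.17
    = 0.03545 m = 35.45 mm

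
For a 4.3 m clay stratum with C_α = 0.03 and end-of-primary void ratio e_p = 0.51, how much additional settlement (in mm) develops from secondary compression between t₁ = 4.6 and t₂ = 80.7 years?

Secondary compression: S_s = C_α·H/(1+e_p)·log₁₀(t₂/t₁)
S_s = 0.03×4.3/(1+0.51)×log₁₀(80.7/4.6)
    = 0.08543 × 1.244 = 0.1063 m

S_s ≈ 106 mm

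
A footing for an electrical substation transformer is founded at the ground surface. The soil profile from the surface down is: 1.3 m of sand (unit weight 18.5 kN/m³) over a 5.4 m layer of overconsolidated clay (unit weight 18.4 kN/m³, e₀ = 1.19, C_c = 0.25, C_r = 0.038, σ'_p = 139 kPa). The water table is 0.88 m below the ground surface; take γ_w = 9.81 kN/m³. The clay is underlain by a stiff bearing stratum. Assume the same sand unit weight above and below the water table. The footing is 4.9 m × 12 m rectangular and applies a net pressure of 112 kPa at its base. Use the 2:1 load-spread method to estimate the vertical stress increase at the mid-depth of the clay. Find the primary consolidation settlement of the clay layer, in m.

Mid-depth of clay below the ground surface: z = 1.3 + 5.4/2 = 4 m.
Total vertical stress at mid-clay: σ_v = 18.5×1.3 + 18.4×2.7 = 73.73 kPa.
Pore pressure: u = 9.81×(4 − 0.88) = 30.607 kPa.
Initial effective stress: σ'_0 = σ_v − u = 73.73 − 30.607 = 43.123 kPa.
Stress increase at mid-clay by the 2:1 spreading method:
Δσ = qBL/((B+z)(L+z)) = 112×4.9×12/((4.9+4)(12+4)) = 46.247 kPa
Final effective stress: σ'_f = 43.123 + 46.247 = 89.37 kPa.
σ'_f = 89.37 ≤ σ'_p = 139 kPa, so the clay remains overconsolidated and only the recompression index applies:
S_c = C_r·H/(1+e₀)·log₁₀(σ'_f/σ'_0) = 0.038×5.4/2.19×log₁₀(89.37/43.123)
    = 0.0937 × 0.31648 = 0.02965 m

S_c ≈ 0.0297 m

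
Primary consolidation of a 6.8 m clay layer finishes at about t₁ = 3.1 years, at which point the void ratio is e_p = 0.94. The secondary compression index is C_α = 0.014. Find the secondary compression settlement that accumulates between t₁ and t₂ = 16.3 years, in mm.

S_s ≈ 35.4 mm

Secondary compression: S_s = C_α·H/(1+e_p)·log₁₀(t₂/t₁)
S_s = 0.014×6.8/(1+0.94)×log₁₀(16.3/3.1)
    = 0.04907 × 0.7208 = 0.03537 m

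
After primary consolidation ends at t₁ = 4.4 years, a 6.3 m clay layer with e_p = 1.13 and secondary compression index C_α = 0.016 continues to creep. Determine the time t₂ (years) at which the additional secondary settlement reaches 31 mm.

S_s = C_α·H/(1+e_p)·log₁₀(t₂/t₁) ⇒ log₁₀(t₂/t₁) = S_s·(1+e_p)/(C_α·H).
log₁₀(t₂/t₁) = 0.031 × (1+1.13) / (0.016×6.3) = 0.6551
t₂ = t₁ × 10^0.6551 = 4.4 × 4.519 = 19.88 years

t₂ ≈ 19.9 years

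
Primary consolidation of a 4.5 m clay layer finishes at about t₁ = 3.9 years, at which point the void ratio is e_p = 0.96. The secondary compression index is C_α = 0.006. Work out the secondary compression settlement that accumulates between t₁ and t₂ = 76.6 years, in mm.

S_s ≈ 17.8 mm

Secondary compression: S_s = C_α·H/(1+e_p)·log₁₀(t₂/t₁)
S_s = 0.006×4.5/(1+0.96)×log₁₀(76.6/3.9)
    = 0.01378 × 1.293 = 0.01781 m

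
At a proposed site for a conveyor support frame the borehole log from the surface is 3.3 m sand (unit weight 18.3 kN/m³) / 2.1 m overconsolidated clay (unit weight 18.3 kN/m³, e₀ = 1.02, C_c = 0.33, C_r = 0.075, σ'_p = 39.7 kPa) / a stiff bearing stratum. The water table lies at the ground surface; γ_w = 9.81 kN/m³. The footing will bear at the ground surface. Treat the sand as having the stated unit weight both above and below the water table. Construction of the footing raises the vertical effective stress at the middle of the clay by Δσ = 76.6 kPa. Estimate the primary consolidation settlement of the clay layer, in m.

Mid-depth of clay below the ground surface: z = 3.3 + 2.1/2 = 4.35 m.
Total vertical stress at mid-clay: σ_v = 18.3×3.3 + 18.3×1.05 = 79.605 kPa.
Pore pressure: u = 9.81×(4.35 − 0) = 42.673 kPa.
Initial effective stress: σ'_0 = σ_v − u = 79.605 − 42.673 = 36.932 kPa.
Final effective stress: σ'_f = 36.932 + 76.6 = 113.53 kPa.
σ'_f = 113.53 > σ'_p = 39.7 kPa, so the stress path crosses the preconsolidation pressure — recompression up to σ'_p, then virgin compression beyond:
S_c = H/(1+e₀)·[C_r·log₁₀(σ'_p/σ'_0) + C_c·log₁₀(σ'_f/σ'_p)]
    = 2.1/2.02 × [0.075×log₁₀(39.7/36.932) + 0.33×log₁₀(113.53/39.7)]
    = 1.0396 × [0.0023541 + 0.15059] = 0.159 m

S_c ≈ 0.159 m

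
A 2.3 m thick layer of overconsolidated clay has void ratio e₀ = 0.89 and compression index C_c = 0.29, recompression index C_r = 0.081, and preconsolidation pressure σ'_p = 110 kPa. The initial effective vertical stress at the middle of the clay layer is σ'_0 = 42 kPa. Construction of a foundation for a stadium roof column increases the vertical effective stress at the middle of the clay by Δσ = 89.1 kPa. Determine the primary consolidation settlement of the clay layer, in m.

Final effective stress: σ'_f = 42 + 89.1 = 131.1 kPa.
σ'_f = 131.1 > σ'_p = 110 kPa, so the stress path crosses the preconsolidation pressure — recompression up to σ'_p, then virgin compression beyond:
S_c = H/(1+e₀)·[C_r·log₁₀(σ'_p/σ'_0) + C_c·log₁₀(σ'_f/σ'_p)]
    = 2.3/1.89 × [0.081×log₁₀(110/42) + 0.29×log₁₀(131.1/110)]
    = 1.2169 × [0.03387 + 0.022101] = 0.06811 m

S_c ≈ 0.0681 m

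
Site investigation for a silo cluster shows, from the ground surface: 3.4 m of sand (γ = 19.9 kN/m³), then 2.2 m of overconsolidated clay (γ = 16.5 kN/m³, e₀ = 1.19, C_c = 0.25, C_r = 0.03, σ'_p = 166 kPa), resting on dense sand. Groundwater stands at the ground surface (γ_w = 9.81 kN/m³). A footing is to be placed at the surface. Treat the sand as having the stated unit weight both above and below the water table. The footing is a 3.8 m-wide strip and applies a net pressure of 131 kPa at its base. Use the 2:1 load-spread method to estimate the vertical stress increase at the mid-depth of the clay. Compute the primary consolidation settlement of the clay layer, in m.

Mid-depth of clay below the ground surface: z = 3.4 + 2.2/2 = 4.5 m.
Total vertical stress at mid-clay: σ_v = 19.9×3.4 + 16.5×1.1 = 85.81 kPa.
Pore pressure: u = 9.81×(4.5 − 0) = 44.145 kPa.
Initial effective stress: σ'_0 = σ_v − u = 85.81 − 44.145 = 41.665 kPa.
Stress increase at mid-clay by the 2:1 spreading method:
Δσ = qB/(B+z) = 131×3.8/(3.8+4.5) = 59.976 kPa
Final effective stress: σ'_f = 41.665 + 59.976 = 101.64 kPa.
σ'_f = 101.64 ≤ σ'_p = 166 kPa, so the clay remains overconsolidated and only the recompression index applies:
S_c = C_r·H/(1+e₀)·log₁₀(σ'_f/σ'_0) = 0.03×2.2/2.19×log₁₀(101.64/41.665)
    = 0.030138 × 0.38729 = 0.01167 m

S_c ≈ 0.0117 m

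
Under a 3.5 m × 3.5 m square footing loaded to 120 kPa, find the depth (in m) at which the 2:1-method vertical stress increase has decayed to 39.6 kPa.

z ≈ 2.59 m

2:1 spreading — at depth z the loaded area has grown by z in each plan dimension:
qB²/(B+z)² = Δσ_z ⇒ z = B(√(q/Δσ_z) − 1) = 3.5×(√(120/39.6) − 1) = 2.593 m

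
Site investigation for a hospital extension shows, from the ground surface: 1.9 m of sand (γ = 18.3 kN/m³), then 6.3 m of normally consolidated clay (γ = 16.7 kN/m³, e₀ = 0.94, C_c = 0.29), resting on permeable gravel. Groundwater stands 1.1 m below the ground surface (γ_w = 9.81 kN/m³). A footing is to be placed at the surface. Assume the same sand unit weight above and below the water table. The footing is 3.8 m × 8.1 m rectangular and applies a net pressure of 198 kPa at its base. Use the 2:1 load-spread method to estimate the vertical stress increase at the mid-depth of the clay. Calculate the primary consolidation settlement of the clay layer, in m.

Mid-depth of clay below the ground surface: z = 1.9 + 6.3/2 = 5.05 m.
Total vertical stress at mid-clay: σ_v = 18.3×1.9 + 16.7×3.15 = 87.375 kPa.
Pore pressure: u = 9.81×(5.05 − 1.1) = 38.75 kPa.
Initial effective stress: σ'_0 = σ_v − u = 87.375 − 38.75 = 48.625 kPa.
Stress increase at mid-clay by the 2:1 spreading method:
Δσ = qBL/((B+z)(L+z)) = 198×3.8×8.1/((3.8+5.05)(8.1+5.05)) = 52.368 kPa
Final effective stress: σ'_f = σ'_0 + Δσ = 48.625 + 52.368 = 100.99 kPa.
Normally consolidated clay, so the full stress increment lies on the virgin compression line:
S_c = C_c·H/(1+e₀)·log₁₀(σ'_f/σ'_0) = 0.29×6.3/(1+0.94)×log₁₀(100.99/48.625)
    = 0.94175 × 0.31742 = 0.2989 m

S_c ≈ 0.299 m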